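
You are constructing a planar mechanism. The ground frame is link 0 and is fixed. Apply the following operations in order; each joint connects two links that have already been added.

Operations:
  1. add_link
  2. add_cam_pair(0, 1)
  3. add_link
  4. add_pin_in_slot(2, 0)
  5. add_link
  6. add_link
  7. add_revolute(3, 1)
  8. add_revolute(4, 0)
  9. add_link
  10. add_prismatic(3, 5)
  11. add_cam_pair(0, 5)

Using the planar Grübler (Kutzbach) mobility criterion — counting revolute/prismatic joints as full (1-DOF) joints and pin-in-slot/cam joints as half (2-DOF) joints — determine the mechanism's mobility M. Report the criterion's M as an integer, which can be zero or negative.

M = 6

ground; <1,0,0>
#1 <2,0,0>
C:0↔1 J2 <2,0,1>
#2 <3,0,1>
PS:2↔0 J2 <3,0,2>
#3 <4,0,2>
#4 <5,0,2>
R:3↔1 J1 <5,1,2>
R:4↔0 J1 <5,2,2>
#5 <6,2,2>
P:3↔5 J1 <6,3,2>
C:0↔5 J2 <6,3,3>
3×5 − 2×3 − 1×3 = 6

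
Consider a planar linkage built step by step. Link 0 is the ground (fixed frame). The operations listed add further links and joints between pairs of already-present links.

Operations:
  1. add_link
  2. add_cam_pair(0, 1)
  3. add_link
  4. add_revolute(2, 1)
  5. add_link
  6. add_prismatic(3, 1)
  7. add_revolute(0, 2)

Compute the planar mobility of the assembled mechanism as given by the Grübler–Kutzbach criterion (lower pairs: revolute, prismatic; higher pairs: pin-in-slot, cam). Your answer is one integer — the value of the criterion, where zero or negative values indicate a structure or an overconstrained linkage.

(L,J1,J2)=(1,0,0); link0 fixed
link1: (2,0,0)
C 0-1 [J2]: (2,0,1)
link2: (3,0,1)
R 2-1 [J1]: (3,1,1)
link3: (4,1,1)
P 3-1 [J1]: (4,2,1)
R 0-2 [J1]: (4,3,1)
Grübler: 3·3 − 2·3 − 1 = 2

M = 2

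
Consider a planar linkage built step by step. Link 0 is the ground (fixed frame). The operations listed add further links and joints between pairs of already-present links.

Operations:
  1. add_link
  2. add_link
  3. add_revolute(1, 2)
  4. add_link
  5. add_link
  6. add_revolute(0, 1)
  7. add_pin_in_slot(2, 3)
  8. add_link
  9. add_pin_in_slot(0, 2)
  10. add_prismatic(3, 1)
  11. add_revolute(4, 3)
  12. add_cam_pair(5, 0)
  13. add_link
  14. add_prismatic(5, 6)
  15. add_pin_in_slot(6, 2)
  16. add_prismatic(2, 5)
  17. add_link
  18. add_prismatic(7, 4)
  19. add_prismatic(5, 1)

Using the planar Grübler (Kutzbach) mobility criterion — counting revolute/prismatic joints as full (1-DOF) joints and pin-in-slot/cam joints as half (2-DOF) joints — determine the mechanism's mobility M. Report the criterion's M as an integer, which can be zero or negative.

M = 1

link 0 = ground. State L|J1|J2 = 1|0|0
+link1  2|0|0
+link2  3|0|0
R(1,2) f=1→J1  3|1|0
+link3  4|1|0
+link4  5|1|0
R(0,1) f=1→J1  5|2|0
PS(2,3) f=2→J2  5|2|1
+link5  6|2|1
PS(0,2) f=2→J2  6|2|2
P(3,1) f=1→J1  6|3|2
R(4,3) f=1→J1  6|4|2
C(5,0) f=2→J2  6|4|3
+link6  7|4|3
P(5,6) f=1→J1  7|5|3
PS(6,2) f=2→J2  7|5|4
P(2,5) f=1→J1  7|6|4
+link7  8|6|4
P(7,4) f=1→J1  8|7|4
P(5,1) f=1→J1  8|8|4
M = 3(8−1)−2·8−4 = 21−16−4 = 1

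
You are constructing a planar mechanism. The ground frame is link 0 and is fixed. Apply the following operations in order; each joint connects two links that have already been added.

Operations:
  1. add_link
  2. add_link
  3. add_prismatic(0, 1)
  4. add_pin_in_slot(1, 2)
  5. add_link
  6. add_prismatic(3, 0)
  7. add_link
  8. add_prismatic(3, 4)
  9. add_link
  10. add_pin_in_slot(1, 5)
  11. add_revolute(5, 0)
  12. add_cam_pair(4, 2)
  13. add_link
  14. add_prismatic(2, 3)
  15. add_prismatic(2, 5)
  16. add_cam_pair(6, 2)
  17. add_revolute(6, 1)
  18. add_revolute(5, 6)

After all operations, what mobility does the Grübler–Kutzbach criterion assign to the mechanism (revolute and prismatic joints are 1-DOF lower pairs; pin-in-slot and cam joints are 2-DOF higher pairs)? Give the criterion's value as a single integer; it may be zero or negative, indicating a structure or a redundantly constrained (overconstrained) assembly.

M = -2

link 0 = ground. State L|J1|J2 = 1|0|0
+link1  2|0|0
+link2  3|0|0
P(0,1) f=1→J1  3|1|0
PS(1,2) f=2→J2  3|1|1
+link3  4|1|1
P(3,0) f=1→J1  4|2|1
+link4  5|2|1
P(3,4) f=1→J1  5|3|1
+link5  6|3|1
PS(1,5) f=2→J2  6|3|2
R(5,0) f=1→J1  6|4|2
C(4,2) f=2→J2  6|4|3
+link6  7|4|3
P(2,3) f=1→J1  7|5|3
P(2,5) f=1→J1  7|6|3
C(6,2) f=2→J2  7|6|4
R(6,1) f=1→J1  7|7|4
R(5,6) f=1→J1  7|8|4
M = 3(7−1)−2·8−4 = 18−16−4 = -2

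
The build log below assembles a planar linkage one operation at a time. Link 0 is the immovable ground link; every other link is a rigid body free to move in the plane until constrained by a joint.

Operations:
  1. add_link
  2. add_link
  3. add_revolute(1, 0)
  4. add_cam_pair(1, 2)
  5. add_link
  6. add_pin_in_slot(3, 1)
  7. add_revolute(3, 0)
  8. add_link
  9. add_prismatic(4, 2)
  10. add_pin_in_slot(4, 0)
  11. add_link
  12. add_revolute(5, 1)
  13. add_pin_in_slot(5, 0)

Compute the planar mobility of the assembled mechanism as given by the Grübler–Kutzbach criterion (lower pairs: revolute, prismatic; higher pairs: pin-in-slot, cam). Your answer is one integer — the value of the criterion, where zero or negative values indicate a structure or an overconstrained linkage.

ground; <1,0,0>
#1 <2,0,0>
#2 <3,0,0>
R:1↔0 J1 <3,1,0>
C:1↔2 J2 <3,1,1>
#3 <4,1,1>
PS:3↔1 J2 <4,1,2>
R:3↔0 J1 <4,2,2>
#4 <5,2,2>
P:4↔2 J1 <5,3,2>
PS:4↔0 J2 <5,3,3>
#5 <6,3,3>
R:5↔1 J1 <6,4,3>
PS:5↔0 J2 <6,4,4>
3×5 − 2×4 − 1×4 = 3

M = 3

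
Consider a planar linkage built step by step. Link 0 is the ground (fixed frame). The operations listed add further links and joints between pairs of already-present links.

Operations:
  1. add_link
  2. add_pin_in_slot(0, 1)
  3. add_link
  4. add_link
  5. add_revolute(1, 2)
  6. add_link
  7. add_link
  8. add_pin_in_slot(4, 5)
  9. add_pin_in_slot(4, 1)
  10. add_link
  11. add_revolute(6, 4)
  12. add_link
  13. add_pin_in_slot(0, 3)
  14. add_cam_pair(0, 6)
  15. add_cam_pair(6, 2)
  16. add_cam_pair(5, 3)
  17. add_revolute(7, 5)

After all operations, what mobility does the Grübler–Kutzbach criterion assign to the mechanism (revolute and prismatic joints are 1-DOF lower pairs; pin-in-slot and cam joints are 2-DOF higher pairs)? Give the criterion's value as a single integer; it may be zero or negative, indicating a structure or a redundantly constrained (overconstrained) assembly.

ground; <1,0,0>
#1 <2,0,0>
PS:0↔1 J2 <2,0,1>
#2 <3,0,1>
#3 <4,0,1>
R:1↔2 J1 <4,1,1>
#4 <5,1,1>
#5 <6,1,1>
PS:4↔5 J2 <6,1,2>
PS:4↔1 J2 <6,1,3>
#6 <7,1,3>
R:6↔4 J1 <7,2,3>
#7 <8,2,3>
PS:0↔3 J2 <8,2,4>
C:0↔6 J2 <8,2,5>
C:6↔2 J2 <8,2,6>
C:5↔3 J2 <8,2,7>
R:7↔5 J1 <8,3,7>
3×7 − 2×3 − 1×7 = 8

M = 8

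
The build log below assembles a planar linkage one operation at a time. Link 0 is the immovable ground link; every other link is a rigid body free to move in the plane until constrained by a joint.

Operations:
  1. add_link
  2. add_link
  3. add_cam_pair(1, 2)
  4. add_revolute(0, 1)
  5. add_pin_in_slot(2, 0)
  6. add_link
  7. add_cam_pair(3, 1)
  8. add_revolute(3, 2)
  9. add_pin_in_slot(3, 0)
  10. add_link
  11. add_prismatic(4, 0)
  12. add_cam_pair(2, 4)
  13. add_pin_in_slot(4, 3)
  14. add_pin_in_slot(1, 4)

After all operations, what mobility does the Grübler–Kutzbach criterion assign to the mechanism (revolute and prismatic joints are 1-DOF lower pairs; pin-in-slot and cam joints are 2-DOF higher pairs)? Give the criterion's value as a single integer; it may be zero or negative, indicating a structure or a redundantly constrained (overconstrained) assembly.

M = -1

(L,J1,J2)=(1,0,0); link0 fixed
link1: (2,0,0)
link2: (3,0,0)
C 1-2 [J2]: (3,0,1)
R 0-1 [J1]: (3,1,1)
PS 2-0 [J2]: (3,1,2)
link3: (4,1,2)
C 3-1 [J2]: (4,1,3)
R 3-2 [J1]: (4,2,3)
PS 3-0 [J2]: (4,2,4)
link4: (5,2,4)
P 4-0 [J1]: (5,3,4)
C 2-4 [J2]: (5,3,5)
PS 4-3 [J2]: (5,3,6)
PS 1-4 [J2]: (5,3,7)
Grübler: 3·4 − 2·3 − 7 = -1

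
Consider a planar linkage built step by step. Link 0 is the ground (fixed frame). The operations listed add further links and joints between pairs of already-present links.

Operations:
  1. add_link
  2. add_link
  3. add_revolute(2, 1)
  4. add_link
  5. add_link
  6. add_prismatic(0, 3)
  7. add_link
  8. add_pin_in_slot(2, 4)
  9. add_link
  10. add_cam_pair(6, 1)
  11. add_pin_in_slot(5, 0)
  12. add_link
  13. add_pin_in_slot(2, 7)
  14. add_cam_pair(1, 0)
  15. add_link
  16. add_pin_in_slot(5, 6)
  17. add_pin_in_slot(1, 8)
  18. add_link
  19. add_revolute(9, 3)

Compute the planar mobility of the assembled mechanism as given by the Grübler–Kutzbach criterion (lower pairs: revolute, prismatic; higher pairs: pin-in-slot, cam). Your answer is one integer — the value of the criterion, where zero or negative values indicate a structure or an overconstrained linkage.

(L,J1,J2)=(1,0,0); link0 fixed
link1: (2,0,0)
link2: (3,0,0)
R 2-1 [J1]: (3,1,0)
link3: (4,1,0)
link4: (5,1,0)
P 0-3 [J1]: (5,2,0)
link5: (6,2,0)
PS 2-4 [J2]: (6,2,1)
link6: (7,2,1)
C 6-1 [J2]: (7,2,2)
PS 5-0 [J2]: (7,2,3)
link7: (8,2,3)
PS 2-7 [J2]: (8,2,4)
C 1-0 [J2]: (8,2,5)
link8: (9,2,5)
PS 5-6 [J2]: (9,2,6)
PS 1-8 [J2]: (9,2,7)
link9: (10,2,7)
R 9-3 [J1]: (10,3,7)
Grübler: 3·9 − 2·3 − 7 = 14

M = 14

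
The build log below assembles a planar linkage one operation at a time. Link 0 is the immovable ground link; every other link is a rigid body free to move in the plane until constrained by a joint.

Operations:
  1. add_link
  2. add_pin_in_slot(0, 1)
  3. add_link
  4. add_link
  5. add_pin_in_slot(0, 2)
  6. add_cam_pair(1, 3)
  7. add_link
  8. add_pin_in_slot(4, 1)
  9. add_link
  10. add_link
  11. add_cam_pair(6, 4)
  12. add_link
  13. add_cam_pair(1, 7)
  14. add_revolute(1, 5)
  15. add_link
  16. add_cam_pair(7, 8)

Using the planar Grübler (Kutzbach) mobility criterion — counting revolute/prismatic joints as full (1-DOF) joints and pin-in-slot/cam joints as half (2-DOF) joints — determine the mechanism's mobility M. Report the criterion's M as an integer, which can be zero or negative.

L=1 J1=0 J2=0
add link → L=2 J1=0 J2=0
PS@0,1 dof=2 J2 → L=2 J1=0 J2=1
add link → L=3 J1=0 J2=1
add link → L=4 J1=0 J2=1
PS@0,2 dof=2 J2 → L=4 J1=0 J2=2
C@1,3 dof=2 J2 → L=4 J1=0 J2=3
add link → L=5 J1=0 J2=3
PS@4,1 dof=2 J2 → L=5 J1=0 J2=4
add link → L=6 J1=0 J2=4
add link → L=7 J1=0 J2=4
C@6,4 dof=2 J2 → L=7 J1=0 J2=5
add link → L=8 J1=0 J2=5
C@1,7 dof=2 J2 → L=8 J1=0 J2=6
R@1,5 dof=1 J1 → L=8 J1=1 J2=6
add link → L=9 J1=1 J2=6
C@7,8 dof=2 J2 → L=9 J1=1 J2=7
M=3(L−1)−2J1−J2=3·8−2·1−7=15

M = 15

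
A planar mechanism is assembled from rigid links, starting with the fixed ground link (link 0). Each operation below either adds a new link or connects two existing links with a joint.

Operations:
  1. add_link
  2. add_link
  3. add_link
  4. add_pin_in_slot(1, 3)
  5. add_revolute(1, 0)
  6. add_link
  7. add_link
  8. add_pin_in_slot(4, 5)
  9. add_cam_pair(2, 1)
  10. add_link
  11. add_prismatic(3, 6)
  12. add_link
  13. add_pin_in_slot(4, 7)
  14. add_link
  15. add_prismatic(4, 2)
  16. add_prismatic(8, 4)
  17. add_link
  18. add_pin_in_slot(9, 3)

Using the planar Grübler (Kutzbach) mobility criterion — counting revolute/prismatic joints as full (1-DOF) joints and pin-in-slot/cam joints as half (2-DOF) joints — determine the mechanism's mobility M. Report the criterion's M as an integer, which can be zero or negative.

M = 14

[1;0;0] (link 0 is ground)
L+ [2;0;0]
L+ [3;0;0]
L+ [4;0;0]
PS(1,3)∈J2 [4;0;1]
R(1,0)∈J1 [4;1;1]
L+ [5;1;1]
L+ [6;1;1]
PS(4,5)∈J2 [6;1;2]
C(2,1)∈J2 [6;1;3]
L+ [7;1;3]
P(3,6)∈J1 [7;2;3]
L+ [8;2;3]
PS(4,7)∈J2 [8;2;4]
L+ [9;2;4]
P(4,2)∈J1 [9;3;4]
P(8,4)∈J1 [9;4;4]
L+ [10;4;4]
PS(9,3)∈J2 [10;4;5]
mobility = 27 − 8 − 5 = 14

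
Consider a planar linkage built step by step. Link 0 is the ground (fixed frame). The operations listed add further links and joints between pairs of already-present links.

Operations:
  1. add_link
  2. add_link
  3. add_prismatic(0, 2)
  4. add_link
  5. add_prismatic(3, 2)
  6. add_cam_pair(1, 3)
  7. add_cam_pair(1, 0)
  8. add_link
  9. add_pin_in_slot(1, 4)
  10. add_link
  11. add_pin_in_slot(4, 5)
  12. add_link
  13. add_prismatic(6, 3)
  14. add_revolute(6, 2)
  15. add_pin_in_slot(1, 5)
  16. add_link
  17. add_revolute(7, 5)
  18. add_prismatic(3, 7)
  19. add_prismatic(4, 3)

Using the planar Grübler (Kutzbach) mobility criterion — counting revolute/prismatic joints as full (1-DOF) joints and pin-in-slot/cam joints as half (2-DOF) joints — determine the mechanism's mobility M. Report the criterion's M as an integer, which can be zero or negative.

[1;0;0] (link 0 is ground)
L+ [2;0;0]
L+ [3;0;0]
P(0,2)∈J1 [3;1;0]
L+ [4;1;0]
P(3,2)∈J1 [4;2;0]
C(1,3)∈J2 [4;2;1]
C(1,0)∈J2 [4;2;2]
L+ [5;2;2]
PS(1,4)∈J2 [5;2;3]
L+ [6;2;3]
PS(4,5)∈J2 [6;2;4]
L+ [7;2;4]
P(6,3)∈J1 [7;3;4]
R(6,2)∈J1 [7;4;4]
PS(1,5)∈J2 [7;4;5]
L+ [8;4;5]
R(7,5)∈J1 [8;5;5]
P(3,7)∈J1 [8;6;5]
P(4,3)∈J1 [8;7;5]
mobility = 21 − 14 − 5 = 2

M = 2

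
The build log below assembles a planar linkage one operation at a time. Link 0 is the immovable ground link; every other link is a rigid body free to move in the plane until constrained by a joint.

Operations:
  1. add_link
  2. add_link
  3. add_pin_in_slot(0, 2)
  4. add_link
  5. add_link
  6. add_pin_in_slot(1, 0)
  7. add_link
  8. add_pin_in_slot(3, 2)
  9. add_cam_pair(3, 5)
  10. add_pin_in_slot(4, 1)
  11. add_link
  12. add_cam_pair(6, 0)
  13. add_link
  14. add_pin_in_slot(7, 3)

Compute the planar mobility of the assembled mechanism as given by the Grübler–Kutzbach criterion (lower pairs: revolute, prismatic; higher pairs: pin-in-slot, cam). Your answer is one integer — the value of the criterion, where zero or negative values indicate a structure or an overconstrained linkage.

[1;0;0] (link 0 is ground)
L+ [2;0;0]
L+ [3;0;0]
PS(0,2)∈J2 [3;0;1]
L+ [4;0;1]
L+ [5;0;1]
PS(1,0)∈J2 [5;0;2]
L+ [6;0;2]
PS(3,2)∈J2 [6;0;3]
C(3,5)∈J2 [6;0;4]
PS(4,1)∈J2 [6;0;5]
L+ [7;0;5]
C(6,0)∈J2 [7;0;6]
L+ [8;0;6]
PS(7,3)∈J2 [8;0;7]
mobility = 21 − 0 − 7 = 14

M = 14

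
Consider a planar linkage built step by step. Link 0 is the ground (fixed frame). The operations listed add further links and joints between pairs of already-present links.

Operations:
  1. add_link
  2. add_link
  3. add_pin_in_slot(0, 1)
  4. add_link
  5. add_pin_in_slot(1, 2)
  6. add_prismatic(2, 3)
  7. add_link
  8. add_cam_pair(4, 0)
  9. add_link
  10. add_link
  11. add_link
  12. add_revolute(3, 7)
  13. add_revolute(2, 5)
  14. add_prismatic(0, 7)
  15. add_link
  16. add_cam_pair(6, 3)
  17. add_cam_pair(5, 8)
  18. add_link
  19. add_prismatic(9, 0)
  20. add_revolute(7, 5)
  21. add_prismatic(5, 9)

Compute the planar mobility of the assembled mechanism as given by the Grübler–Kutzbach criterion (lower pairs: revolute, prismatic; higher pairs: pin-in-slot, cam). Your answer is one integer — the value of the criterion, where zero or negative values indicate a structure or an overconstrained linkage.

M = 8

(L,J1,J2)=(1,0,0); link0 fixed
link1: (2,0,0)
link2: (3,0,0)
PS 0-1 [J2]: (3,0,1)
link3: (4,0,1)
PS 1-2 [J2]: (4,0,2)
P 2-3 [J1]: (4,1,2)
link4: (5,1,2)
C 4-0 [J2]: (5,1,3)
link5: (6,1,3)
link6: (7,1,3)
link7: (8,1,3)
R 3-7 [J1]: (8,2,3)
R 2-5 [J1]: (8,3,3)
P 0-7 [J1]: (8,4,3)
link8: (9,4,3)
C 6-3 [J2]: (9,4,4)
C 5-8 [J2]: (9,4,5)
link9: (10,4,5)
P 9-0 [J1]: (10,5,5)
R 7-5 [J1]: (10,6,5)
P 5-9 [J1]: (10,7,5)
Grübler: 3·9 − 2·7 − 5 = 8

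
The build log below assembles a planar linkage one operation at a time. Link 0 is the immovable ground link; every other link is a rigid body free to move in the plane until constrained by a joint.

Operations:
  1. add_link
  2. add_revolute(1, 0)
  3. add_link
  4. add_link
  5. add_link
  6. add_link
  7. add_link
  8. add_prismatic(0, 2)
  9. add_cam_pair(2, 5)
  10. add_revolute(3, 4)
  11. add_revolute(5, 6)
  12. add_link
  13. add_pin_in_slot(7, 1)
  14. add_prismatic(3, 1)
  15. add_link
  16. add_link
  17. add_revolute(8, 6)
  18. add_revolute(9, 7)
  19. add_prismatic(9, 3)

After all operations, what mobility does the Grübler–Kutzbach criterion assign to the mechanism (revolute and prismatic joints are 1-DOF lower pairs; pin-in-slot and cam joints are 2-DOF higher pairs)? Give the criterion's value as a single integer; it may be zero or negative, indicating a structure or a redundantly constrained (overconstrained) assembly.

(L,J1,J2)=(1,0,0); link0 fixed
link1: (2,0,0)
R 1-0 [J1]: (2,1,0)
link2: (3,1,0)
link3: (4,1,0)
link4: (5,1,0)
link5: (6,1,0)
link6: (7,1,0)
P 0-2 [J1]: (7,2,0)
C 2-5 [J2]: (7,2,1)
R 3-4 [J1]: (7,3,1)
R 5-6 [J1]: (7,4,1)
link7: (8,4,1)
PS 7-1 [J2]: (8,4,2)
P 3-1 [J1]: (8,5,2)
link8: (9,5,2)
link9: (10,5,2)
R 8-6 [J1]: (10,6,2)
R 9-7 [J1]: (10,7,2)
P 9-3 [J1]: (10,8,2)
Grübler: 3·9 − 2·8 − 2 = 9

M = 9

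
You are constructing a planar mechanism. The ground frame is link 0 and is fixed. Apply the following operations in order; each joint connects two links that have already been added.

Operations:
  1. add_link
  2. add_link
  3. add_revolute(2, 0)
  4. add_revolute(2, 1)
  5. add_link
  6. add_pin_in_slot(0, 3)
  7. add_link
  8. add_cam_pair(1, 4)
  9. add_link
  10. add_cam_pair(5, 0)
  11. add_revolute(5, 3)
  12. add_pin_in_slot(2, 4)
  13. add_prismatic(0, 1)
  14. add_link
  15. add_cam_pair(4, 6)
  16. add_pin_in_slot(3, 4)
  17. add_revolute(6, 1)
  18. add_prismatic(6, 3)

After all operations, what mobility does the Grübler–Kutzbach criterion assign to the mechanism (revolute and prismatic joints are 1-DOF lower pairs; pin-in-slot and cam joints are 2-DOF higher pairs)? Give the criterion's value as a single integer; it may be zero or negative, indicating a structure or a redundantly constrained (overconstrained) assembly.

L=1 J1=0 J2=0
add link → L=2 J1=0 J2=0
add link → L=3 J1=0 J2=0
R@2,0 dof=1 J1 → L=3 J1=1 J2=0
R@2,1 dof=1 J1 → L=3 J1=2 J2=0
add link → L=4 J1=2 J2=0
PS@0,3 dof=2 J2 → L=4 J1=2 J2=1
add link → L=5 J1=2 J2=1
C@1,4 dof=2 J2 → L=5 J1=2 J2=2
add link → L=6 J1=2 J2=2
C@5,0 dof=2 J2 → L=6 J1=2 J2=3
R@5,3 dof=1 J1 → L=6 J1=3 J2=3
PS@2,4 dof=2 J2 → L=6 J1=3 J2=4
P@0,1 dof=1 J1 → L=6 J1=4 J2=4
add link → L=7 J1=4 J2=4
C@4,6 dof=2 J2 → L=7 J1=4 J2=5
PS@3,4 dof=2 J2 → L=7 J1=4 J2=6
R@6,1 dof=1 J1 → L=7 J1=5 J2=6
P@6,3 dof=1 J1 → L=7 J1=6 J2=6
M=3(L−1)−2J1−J2=3·6−2·6−6=0

M = 0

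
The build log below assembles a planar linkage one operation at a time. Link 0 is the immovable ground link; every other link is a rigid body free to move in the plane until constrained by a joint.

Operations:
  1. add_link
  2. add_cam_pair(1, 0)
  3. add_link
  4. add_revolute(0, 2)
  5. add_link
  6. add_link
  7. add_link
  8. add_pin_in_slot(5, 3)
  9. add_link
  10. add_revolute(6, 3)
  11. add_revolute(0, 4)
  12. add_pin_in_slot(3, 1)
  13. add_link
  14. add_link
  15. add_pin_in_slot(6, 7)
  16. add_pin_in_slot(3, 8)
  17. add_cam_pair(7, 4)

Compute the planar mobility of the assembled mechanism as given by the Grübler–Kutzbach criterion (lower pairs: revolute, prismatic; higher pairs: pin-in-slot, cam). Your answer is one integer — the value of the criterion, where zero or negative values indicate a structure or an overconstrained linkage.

M = 12

ground; <1,0,0>
#1 <2,0,0>
C:1↔0 J2 <2,0,1>
#2 <3,0,1>
R:0↔2 J1 <3,1,1>
#3 <4,1,1>
#4 <5,1,1>
#5 <6,1,1>
PS:5↔3 J2 <6,1,2>
#6 <7,1,2>
R:6↔3 J1 <7,2,2>
R:0↔4 J1 <7,3,2>
PS:3↔1 J2 <7,3,3>
#7 <8,3,3>
#8 <9,3,3>
PS:6↔7 J2 <9,3,4>
PS:3↔8 J2 <9,3,5>
C:7↔4 J2 <9,3,6>
3×8 − 2×3 − 1×6 = 12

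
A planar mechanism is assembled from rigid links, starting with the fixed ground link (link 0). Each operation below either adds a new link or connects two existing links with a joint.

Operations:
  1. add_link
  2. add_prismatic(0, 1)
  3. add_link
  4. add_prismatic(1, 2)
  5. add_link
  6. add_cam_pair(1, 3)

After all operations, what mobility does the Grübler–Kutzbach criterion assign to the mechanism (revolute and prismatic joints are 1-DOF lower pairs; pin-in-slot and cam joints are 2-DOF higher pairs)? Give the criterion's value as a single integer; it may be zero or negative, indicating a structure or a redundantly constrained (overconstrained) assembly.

M = 4

ground; <1,0,0>
#1 <2,0,0>
P:0↔1 J1 <2,1,0>
#2 <3,1,0>
P:1↔2 J1 <3,2,0>
#3 <4,2,0>
C:1↔3 J2 <4,2,1>
3×3 − 2×2 − 1×1 = 4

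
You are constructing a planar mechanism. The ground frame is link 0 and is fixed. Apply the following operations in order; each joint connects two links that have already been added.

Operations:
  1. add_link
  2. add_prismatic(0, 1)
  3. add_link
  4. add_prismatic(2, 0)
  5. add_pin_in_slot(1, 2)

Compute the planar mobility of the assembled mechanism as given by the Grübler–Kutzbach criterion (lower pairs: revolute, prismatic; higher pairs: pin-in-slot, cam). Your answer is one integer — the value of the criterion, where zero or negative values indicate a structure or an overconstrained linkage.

M = 1

ground; <1,0,0>
#1 <2,0,0>
P:0↔1 J1 <2,1,0>
#2 <3,1,0>
P:2↔0 J1 <3,2,0>
PS:1↔2 J2 <3,2,1>
3×2 − 2×2 − 1×1 = 1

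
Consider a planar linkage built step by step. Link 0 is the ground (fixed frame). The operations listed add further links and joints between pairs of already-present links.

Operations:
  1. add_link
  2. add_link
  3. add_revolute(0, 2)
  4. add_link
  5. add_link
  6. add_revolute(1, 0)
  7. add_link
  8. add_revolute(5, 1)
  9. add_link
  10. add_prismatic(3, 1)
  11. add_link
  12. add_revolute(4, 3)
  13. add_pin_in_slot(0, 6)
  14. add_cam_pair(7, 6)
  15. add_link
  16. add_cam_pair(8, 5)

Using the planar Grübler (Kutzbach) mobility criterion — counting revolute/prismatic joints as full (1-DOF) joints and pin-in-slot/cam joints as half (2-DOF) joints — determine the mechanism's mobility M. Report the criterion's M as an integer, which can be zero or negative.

M = 11

ground; <1,0,0>
#1 <2,0,0>
#2 <3,0,0>
R:0↔2 J1 <3,1,0>
#3 <4,1,0>
#4 <5,1,0>
R:1↔0 J1 <5,2,0>
#5 <6,2,0>
R:5↔1 J1 <6,3,0>
#6 <7,3,0>
P:3↔1 J1 <7,4,0>
#7 <8,4,0>
R:4↔3 J1 <8,5,0>
PS:0↔6 J2 <8,5,1>
C:7↔6 J2 <8,5,2>
#8 <9,5,2>
C:8↔5 J2 <9,5,3>
3×8 − 2×5 − 1×3 = 11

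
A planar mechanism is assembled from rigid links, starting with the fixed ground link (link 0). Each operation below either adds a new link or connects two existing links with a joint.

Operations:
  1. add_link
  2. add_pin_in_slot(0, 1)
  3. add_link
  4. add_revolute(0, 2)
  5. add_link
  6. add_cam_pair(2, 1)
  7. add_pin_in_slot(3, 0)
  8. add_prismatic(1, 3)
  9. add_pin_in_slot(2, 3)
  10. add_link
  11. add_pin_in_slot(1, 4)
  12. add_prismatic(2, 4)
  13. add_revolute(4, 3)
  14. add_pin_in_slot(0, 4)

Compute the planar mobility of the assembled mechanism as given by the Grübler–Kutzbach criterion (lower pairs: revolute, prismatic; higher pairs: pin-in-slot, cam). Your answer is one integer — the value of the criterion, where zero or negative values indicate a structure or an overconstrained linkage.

L=1 J1=0 J2=0
add link → L=2 J1=0 J2=0
PS@0,1 dof=2 J2 → L=2 J1=0 J2=1
add link → L=3 J1=0 J2=1
R@0,2 dof=1 J1 → L=3 J1=1 J2=1
add link → L=4 J1=1 J2=1
C@2,1 dof=2 J2 → L=4 J1=1 J2=2
PS@3,0 dof=2 J2 → L=4 J1=1 J2=3
P@1,3 dof=1 J1 → L=4 J1=2 J2=3
PS@2,3 dof=2 J2 → L=4 J1=2 J2=4
add link → L=5 J1=2 J2=4
PS@1,4 dof=2 J2 → L=5 J1=2 J2=5
P@2,4 dof=1 J1 → L=5 J1=3 J2=5
R@4,3 dof=1 J1 → L=5 J1=4 J2=5
PS@0,4 dof=2 J2 → L=5 J1=4 J2=6
M=3(L−1)−2J1−J2=3·4−2·4−6=-2

M = -2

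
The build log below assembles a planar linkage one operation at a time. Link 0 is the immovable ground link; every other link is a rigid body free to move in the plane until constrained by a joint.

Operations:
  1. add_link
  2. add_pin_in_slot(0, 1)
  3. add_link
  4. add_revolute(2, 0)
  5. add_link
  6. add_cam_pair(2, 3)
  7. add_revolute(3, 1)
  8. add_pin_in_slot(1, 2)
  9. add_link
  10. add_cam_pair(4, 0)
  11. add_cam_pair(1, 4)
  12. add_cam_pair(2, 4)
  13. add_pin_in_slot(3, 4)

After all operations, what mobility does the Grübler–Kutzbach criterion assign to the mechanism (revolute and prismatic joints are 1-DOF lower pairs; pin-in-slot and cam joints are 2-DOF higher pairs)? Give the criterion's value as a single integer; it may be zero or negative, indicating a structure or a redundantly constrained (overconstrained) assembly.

M = 1

[1;0;0] (link 0 is ground)
L+ [2;0;0]
PS(0,1)∈J2 [2;0;1]
L+ [3;0;1]
R(2,0)∈J1 [3;1;1]
L+ [4;1;1]
C(2,3)∈J2 [4;1;2]
R(3,1)∈J1 [4;2;2]
PS(1,2)∈J2 [4;2;3]
L+ [5;2;3]
C(4,0)∈J2 [5;2;4]
C(1,4)∈J2 [5;2;5]
C(2,4)∈J2 [5;2;6]
PS(3,4)∈J2 [5;2;7]
mobility = 12 − 4 − 7 = 1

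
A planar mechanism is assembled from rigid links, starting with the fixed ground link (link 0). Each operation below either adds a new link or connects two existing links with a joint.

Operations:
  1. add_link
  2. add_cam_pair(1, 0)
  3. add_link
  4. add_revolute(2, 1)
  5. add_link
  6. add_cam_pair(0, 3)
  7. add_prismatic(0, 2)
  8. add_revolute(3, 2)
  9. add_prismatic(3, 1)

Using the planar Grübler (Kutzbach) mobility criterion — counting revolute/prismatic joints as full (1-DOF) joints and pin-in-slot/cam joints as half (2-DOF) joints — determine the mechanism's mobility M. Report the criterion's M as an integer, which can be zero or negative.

M = -1

[1;0;0] (link 0 is ground)
L+ [2;0;0]
C(1,0)∈J2 [2;0;1]
L+ [3;0;1]
R(2,1)∈J1 [3;1;1]
L+ [4;1;1]
C(0,3)∈J2 [4;1;2]
P(0,2)∈J1 [4;2;2]
R(3,2)∈J1 [4;3;2]
P(3,1)∈J1 [4;4;2]
mobility = 9 − 8 − 2 = -1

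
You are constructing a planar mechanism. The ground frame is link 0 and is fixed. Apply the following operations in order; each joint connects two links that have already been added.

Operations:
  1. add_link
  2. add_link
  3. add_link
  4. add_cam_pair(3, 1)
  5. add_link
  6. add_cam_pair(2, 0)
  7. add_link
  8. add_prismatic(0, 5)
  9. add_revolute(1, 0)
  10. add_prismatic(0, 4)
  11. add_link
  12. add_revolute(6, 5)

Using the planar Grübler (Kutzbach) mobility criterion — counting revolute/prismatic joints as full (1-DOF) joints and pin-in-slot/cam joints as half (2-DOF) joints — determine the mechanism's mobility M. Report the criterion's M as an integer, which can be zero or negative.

M = 8

link 0 = ground. State L|J1|J2 = 1|0|0
+link1  2|0|0
+link2  3|0|0
+link3  4|0|0
C(3,1) f=2→J2  4|0|1
+link4  5|0|1
C(2,0) f=2→J2  5|0|2
+link5  6|0|2
P(0,5) f=1→J1  6|1|2
R(1,0) f=1→J1  6|2|2
P(0,4) f=1→J1  6|3|2
+link6  7|3|2
R(6,5) f=1→J1  7|4|2
M = 3(7−1)−2·4−2 = 18−8−2 = 8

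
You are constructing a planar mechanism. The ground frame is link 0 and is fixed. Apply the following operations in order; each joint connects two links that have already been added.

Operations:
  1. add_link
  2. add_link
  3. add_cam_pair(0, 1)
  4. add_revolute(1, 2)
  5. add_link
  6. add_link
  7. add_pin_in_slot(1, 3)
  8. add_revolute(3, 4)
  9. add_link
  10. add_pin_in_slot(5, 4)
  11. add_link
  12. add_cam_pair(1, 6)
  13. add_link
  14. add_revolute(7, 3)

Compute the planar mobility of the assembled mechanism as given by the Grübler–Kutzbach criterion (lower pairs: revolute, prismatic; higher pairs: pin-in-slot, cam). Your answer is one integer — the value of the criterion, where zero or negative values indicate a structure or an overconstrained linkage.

M = 11

L=1 J1=0 J2=0
add link → L=2 J1=0 J2=0
add link → L=3 J1=0 J2=0
C@0,1 dof=2 J2 → L=3 J1=0 J2=1
R@1,2 dof=1 J1 → L=3 J1=1 J2=1
add link → L=4 J1=1 J2=1
add link → L=5 J1=1 J2=1
PS@1,3 dof=2 J2 → L=5 J1=1 J2=2
R@3,4 dof=1 J1 → L=5 J1=2 J2=2
add link → L=6 J1=2 J2=2
PS@5,4 dof=2 J2 → L=6 J1=2 J2=3
add link → L=7 J1=2 J2=3
C@1,6 dof=2 J2 → L=7 J1=2 J2=4
add link → L=8 J1=2 J2=4
R@7,3 dof=1 J1 → L=8 J1=3 J2=4
M=3(L−1)−2J1−J2=3·7−2·3−4=11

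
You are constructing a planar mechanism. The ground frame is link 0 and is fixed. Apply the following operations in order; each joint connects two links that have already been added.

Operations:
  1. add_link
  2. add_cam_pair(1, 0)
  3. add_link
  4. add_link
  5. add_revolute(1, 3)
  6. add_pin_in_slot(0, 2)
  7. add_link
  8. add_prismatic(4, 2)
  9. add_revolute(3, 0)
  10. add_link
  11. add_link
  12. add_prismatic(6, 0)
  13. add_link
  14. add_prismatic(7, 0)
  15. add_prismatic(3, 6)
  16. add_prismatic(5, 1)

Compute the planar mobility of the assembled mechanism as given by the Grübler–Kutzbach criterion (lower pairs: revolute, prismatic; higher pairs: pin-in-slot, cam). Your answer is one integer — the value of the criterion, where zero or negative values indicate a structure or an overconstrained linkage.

M = 5

link 0 = ground. State L|J1|J2 = 1|0|0
+link1  2|0|0
C(1,0) f=2→J2  2|0|1
+link2  3|0|1
+link3  4|0|1
R(1,3) f=1→J1  4|1|1
PS(0,2) f=2→J2  4|1|2
+link4  5|1|2
P(4,2) f=1→J1  5|2|2
R(3,0) f=1→J1  5|3|2
+link5  6|3|2
+link6  7|3|2
P(6,0) f=1→J1  7|4|2
+link7  8|4|2
P(7,0) f=1→J1  8|5|2
P(3,6) f=1→J1  8|6|2
P(5,1) f=1→J1  8|7|2
M = 3(8−1)−2·7−2 = 21−14−2 = 5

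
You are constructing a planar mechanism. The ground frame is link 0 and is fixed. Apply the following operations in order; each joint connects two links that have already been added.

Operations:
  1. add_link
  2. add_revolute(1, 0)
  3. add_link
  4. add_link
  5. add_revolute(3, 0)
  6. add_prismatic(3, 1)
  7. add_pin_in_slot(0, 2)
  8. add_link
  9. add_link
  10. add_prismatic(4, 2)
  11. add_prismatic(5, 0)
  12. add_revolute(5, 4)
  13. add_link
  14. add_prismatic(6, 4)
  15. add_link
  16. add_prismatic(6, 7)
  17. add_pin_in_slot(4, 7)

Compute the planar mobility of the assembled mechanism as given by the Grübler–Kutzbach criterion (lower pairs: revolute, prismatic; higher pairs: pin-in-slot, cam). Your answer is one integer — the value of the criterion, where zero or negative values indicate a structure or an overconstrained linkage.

[1;0;0] (link 0 is ground)
L+ [2;0;0]
R(1,0)∈J1 [2;1;0]
L+ [3;1;0]
L+ [4;1;0]
R(3,0)∈J1 [4;2;0]
P(3,1)∈J1 [4;3;0]
PS(0,2)∈J2 [4;3;1]
L+ [5;3;1]
L+ [6;3;1]
P(4,2)∈J1 [6;4;1]
P(5,0)∈J1 [6;5;1]
R(5,4)∈J1 [6;6;1]
L+ [7;6;1]
P(6,4)∈J1 [7;7;1]
L+ [8;7;1]
P(6,7)∈J1 [8;8;1]
PS(4,7)∈J2 [8;8;2]
mobility = 21 − 16 − 2 = 3

M = 3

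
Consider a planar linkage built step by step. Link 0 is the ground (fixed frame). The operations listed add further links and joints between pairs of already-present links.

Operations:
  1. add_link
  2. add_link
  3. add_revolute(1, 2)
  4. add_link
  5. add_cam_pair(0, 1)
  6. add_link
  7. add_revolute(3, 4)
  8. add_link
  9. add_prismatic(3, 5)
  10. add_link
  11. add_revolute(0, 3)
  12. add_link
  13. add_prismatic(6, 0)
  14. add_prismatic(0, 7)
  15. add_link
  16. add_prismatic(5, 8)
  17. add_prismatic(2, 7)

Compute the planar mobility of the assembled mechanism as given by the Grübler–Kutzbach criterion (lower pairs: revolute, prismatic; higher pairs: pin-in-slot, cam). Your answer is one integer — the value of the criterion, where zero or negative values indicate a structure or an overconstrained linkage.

M = 7

link 0 = ground. State L|J1|J2 = 1|0|0
+link1  2|0|0
+link2  3|0|0
R(1,2) f=1→J1  3|1|0
+link3  4|1|0
C(0,1) f=2→J2  4|1|1
+link4  5|1|1
R(3,4) f=1→J1  5|2|1
+link5  6|2|1
P(3,5) f=1→J1  6|3|1
+link6  7|3|1
R(0,3) f=1→J1  7|4|1
+link7  8|4|1
P(6,0) f=1→J1  8|5|1
P(0,7) f=1→J1  8|6|1
+link8  9|6|1
P(5,8) f=1→J1  9|7|1
P(2,7) f=1→J1  9|8|1
M = 3(9−1)−2·8−1 = 24−16−1 = 7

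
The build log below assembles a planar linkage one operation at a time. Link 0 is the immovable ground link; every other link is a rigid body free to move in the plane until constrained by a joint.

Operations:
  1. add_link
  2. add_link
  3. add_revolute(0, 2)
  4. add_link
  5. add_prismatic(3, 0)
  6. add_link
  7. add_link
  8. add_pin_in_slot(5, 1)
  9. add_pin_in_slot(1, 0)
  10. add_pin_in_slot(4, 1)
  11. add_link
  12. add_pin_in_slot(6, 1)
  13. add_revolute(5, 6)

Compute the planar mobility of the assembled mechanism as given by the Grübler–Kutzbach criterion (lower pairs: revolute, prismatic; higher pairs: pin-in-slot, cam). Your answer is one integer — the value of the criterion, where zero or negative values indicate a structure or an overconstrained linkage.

link 0 = ground. State L|J1|J2 = 1|0|0
+link1  2|0|0
+link2  3|0|0
R(0,2) f=1→J1  3|1|0
+link3  4|1|0
P(3,0) f=1→J1  4|2|0
+link4  5|2|0
+link5  6|2|0
PS(5,1) f=2→J2  6|2|1
PS(1,0) f=2→J2  6|2|2
PS(4,1) f=2→J2  6|2|3
+link6  7|2|3
PS(6,1) f=2→J2  7|2|4
R(5,6) f=1→J1  7|3|4
M = 3(7−1)−2·3−4 = 18−6−4 = 8

M = 8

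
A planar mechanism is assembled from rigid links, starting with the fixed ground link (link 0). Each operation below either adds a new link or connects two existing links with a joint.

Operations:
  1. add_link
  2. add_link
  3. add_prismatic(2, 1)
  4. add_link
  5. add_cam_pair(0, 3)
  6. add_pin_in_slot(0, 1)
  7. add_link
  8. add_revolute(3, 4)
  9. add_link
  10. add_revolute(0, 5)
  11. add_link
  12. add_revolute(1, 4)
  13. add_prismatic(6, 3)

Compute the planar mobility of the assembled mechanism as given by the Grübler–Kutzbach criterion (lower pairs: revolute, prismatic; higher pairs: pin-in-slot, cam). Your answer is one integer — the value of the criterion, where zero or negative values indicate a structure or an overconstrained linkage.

M = 6

link 0 = ground. State L|J1|J2 = 1|0|0
+link1  2|0|0
+link2  3|0|0
P(2,1) f=1→J1  3|1|0
+link3  4|1|0
C(0,3) f=2→J2  4|1|1
PS(0,1) f=2→J2  4|1|2
+link4  5|1|2
R(3,4) f=1→J1  5|2|2
+link5  6|2|2
R(0,5) f=1→J1  6|3|2
+link6  7|3|2
R(1,4) f=1→J1  7|4|2
P(6,3) f=1→J1  7|5|2
M = 3(7−1)−2·5−2 = 18−10−2 = 6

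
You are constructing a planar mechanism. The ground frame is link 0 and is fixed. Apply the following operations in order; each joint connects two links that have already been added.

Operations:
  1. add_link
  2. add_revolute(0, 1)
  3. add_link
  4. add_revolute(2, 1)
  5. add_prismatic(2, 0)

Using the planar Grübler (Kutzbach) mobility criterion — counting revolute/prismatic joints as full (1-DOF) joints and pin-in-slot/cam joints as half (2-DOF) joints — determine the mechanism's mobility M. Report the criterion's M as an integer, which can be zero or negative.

ground; <1,0,0>
#1 <2,0,0>
R:0↔1 J1 <2,1,0>
#2 <3,1,0>
R:2↔1 J1 <3,2,0>
P:2↔0 J1 <3,3,0>
3×2 − 2×3 − 1×0 = 0

M = 0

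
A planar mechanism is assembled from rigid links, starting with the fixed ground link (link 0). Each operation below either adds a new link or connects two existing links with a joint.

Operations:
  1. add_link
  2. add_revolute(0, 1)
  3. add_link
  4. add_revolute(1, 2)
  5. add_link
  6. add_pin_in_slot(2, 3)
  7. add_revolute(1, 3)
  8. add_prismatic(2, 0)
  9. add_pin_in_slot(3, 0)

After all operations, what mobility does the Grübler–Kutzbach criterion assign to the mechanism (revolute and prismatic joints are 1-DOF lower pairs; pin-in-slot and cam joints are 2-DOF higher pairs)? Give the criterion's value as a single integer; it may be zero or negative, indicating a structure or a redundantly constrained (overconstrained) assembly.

link 0 = ground. State L|J1|J2 = 1|0|0
+link1  2|0|0
R(0,1) f=1→J1  2|1|0
+link2  3|1|0
R(1,2) f=1→J1  3|2|0
+link3  4|2|0
PS(2,3) f=2→J2  4|2|1
R(1,3) f=1→J1  4|3|1
P(2,0) f=1→J1  4|4|1
PS(3,0) f=2→J2  4|4|2
M = 3(4−1)−2·4−2 = 9−8−2 = -1

M = -1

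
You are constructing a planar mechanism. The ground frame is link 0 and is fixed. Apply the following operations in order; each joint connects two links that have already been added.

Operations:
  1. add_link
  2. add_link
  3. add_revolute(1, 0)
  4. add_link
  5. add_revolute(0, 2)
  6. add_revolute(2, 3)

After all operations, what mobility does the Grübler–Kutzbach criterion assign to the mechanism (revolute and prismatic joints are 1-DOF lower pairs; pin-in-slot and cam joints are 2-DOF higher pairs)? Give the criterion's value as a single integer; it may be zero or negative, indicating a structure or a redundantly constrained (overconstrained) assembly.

L=1 J1=0 J2=0
add link → L=2 J1=0 J2=0
add link → L=3 J1=0 J2=0
R@1,0 dof=1 J1 → L=3 J1=1 J2=0
add link → L=4 J1=1 J2=0
R@0,2 dof=1 J1 → L=4 J1=2 J2=0
R@2,3 dof=1 J1 → L=4 J1=3 J2=0
M=3(L−1)−2J1−J2=3·3−2·3−0=3

M = 3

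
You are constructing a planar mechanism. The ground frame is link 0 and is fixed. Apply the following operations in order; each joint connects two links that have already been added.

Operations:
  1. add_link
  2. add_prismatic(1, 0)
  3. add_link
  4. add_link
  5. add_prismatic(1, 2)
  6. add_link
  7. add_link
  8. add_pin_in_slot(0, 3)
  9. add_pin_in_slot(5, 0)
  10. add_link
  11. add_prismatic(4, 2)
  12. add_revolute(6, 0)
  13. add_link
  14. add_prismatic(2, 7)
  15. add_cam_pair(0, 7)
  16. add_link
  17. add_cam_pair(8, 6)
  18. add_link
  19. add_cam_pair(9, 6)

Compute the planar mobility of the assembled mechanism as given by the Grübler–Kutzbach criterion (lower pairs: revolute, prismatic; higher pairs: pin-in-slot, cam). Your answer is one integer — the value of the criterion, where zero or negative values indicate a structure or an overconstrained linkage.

M = 12

(L,J1,J2)=(1,0,0); link0 fixed
link1: (2,0,0)
P 1-0 [J1]: (2,1,0)
link2: (3,1,0)
link3: (4,1,0)
P 1-2 [J1]: (4,2,0)
link4: (5,2,0)
link5: (6,2,0)
PS 0-3 [J2]: (6,2,1)
PS 5-0 [J2]: (6,2,2)
link6: (7,2,2)
P 4-2 [J1]: (7,3,2)
R 6-0 [J1]: (7,4,2)
link7: (8,4,2)
P 2-7 [J1]: (8,5,2)
C 0-7 [J2]: (8,5,3)
link8: (9,5,3)
C 8-6 [J2]: (9,5,4)
link9: (10,5,4)
C 9-6 [J2]: (10,5,5)
Grübler: 3·9 − 2·5 − 5 = 12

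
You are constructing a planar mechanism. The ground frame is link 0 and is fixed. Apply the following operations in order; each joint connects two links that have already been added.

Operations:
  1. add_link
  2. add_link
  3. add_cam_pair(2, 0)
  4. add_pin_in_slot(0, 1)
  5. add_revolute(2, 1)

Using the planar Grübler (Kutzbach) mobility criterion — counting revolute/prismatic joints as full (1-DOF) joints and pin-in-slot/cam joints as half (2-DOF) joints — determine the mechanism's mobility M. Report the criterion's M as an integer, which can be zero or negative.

M = 2

(L,J1,J2)=(1,0,0); link0 fixed
link1: (2,0,0)
link2: (3,0,0)
C 2-0 [J2]: (3,0,1)
PS 0-1 [J2]: (3,0,2)
R 2-1 [J1]: (3,1,2)
Grübler: 3·2 − 2·1 − 2 = 2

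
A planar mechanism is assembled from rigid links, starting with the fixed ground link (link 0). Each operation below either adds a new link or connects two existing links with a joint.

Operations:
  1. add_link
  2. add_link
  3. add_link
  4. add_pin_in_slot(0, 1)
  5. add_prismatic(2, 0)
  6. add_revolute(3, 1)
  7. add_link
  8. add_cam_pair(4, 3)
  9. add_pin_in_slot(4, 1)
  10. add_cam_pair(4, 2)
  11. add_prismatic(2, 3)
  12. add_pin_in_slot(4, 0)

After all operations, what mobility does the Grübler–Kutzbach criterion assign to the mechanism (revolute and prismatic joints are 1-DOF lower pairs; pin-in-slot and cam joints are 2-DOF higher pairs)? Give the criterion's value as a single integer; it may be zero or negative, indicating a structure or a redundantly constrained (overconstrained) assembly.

M = 1

link 0 = ground. State L|J1|J2 = 1|0|0
+link1  2|0|0
+link2  3|0|0
+link3  4|0|0
PS(0,1) f=2→J2  4|0|1
P(2,0) f=1→J1  4|1|1
R(3,1) f=1→J1  4|2|1
+link4  5|2|1
C(4,3) f=2→J2  5|2|2
PS(4,1) f=2→J2  5|2|3
C(4,2) f=2→J2  5|2|4
P(2,3) f=1→J1  5|3|4
PS(4,0) f=2→J2  5|3|5
M = 3(5−1)−2·3−5 = 12−6−5 = 1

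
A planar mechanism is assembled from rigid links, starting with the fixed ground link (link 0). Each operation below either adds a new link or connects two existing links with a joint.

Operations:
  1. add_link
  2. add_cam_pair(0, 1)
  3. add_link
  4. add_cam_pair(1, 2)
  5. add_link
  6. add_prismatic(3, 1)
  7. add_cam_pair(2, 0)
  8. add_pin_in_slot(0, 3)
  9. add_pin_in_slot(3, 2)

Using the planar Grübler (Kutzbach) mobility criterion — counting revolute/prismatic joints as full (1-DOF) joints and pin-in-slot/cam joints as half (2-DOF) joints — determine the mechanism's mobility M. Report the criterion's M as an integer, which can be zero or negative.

M = 2

(L,J1,J2)=(1,0,0); link0 fixed
link1: (2,0,0)
C 0-1 [J2]: (2,0,1)
link2: (3,0,1)
C 1-2 [J2]: (3,0,2)
link3: (4,0,2)
P 3-1 [J1]: (4,1,2)
C 2-0 [J2]: (4,1,3)
PS 0-3 [J2]: (4,1,4)
PS 3-2 [J2]: (4,1,5)
Grübler: 3·3 − 2·1 − 5 = 2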